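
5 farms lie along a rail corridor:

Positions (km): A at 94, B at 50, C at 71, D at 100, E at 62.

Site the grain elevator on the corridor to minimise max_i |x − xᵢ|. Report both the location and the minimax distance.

location 75, max distance 25

The 1-center on a line is the midpoint of the two extreme points: leftmost at 50, rightmost at 100.
Optimal location = (50 + 100)/2 = 75; maximum distance = (100 − 50)/2 = 25.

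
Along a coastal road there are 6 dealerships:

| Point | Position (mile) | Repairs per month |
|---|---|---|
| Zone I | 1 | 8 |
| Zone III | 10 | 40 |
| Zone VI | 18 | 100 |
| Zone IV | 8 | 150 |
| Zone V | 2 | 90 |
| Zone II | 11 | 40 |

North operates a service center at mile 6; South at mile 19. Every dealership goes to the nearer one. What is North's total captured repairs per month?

328

The indifferent point is the midpoint (6+19)/2 = 12.5; dealerships left of it (closer to North at 6) go to North, those right go to South.
  Zone I at 1 (w=8) → North
  Zone V at 2 (w=90) → North
  Zone IV at 8 (w=150) → North
  Zone III at 10 (w=40) → North
  Zone II at 11 (w=40) → North
  Zone VI at 18 (w=100) → South
North captures 328; South captures 100.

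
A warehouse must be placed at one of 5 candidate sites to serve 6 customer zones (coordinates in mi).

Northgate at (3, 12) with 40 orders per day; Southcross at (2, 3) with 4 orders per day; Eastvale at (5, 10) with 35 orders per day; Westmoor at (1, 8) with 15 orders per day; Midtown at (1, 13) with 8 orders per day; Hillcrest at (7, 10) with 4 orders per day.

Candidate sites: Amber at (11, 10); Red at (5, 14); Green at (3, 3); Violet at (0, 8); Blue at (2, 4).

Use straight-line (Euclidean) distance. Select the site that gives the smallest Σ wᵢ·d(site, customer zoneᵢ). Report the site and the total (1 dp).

Red, total 457.8 mi

Total weighted distance at each candidate:
  Amber (11, 10): total = 837.9
  Red (5, 14): total = 457.8
  Green (3, 3): total = 813.4
  Violet (0, 8): total = 494.9
  Blue (2, 4): total = 726.8
Minimum is at Red with total 457.8 mi.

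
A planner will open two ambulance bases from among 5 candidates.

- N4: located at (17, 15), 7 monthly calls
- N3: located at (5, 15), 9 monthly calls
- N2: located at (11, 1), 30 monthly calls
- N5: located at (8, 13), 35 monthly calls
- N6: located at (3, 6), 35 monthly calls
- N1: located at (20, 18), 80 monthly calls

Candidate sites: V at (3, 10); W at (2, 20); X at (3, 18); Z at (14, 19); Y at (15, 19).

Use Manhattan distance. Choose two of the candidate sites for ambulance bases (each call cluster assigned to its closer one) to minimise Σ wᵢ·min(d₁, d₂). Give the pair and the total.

Evaluate every pair (each demand assigned to the nearer of the two):
  {V, Y}: total = 1515
  {V, Z}: total = 1602
  {X, Y}: total = 1997
  {X, Z}: total = 2054
  {W, Y}: total = 2234
  {W, Z}: total = 2256
  {V, X}: total = 2454
  {Z, Y}: total = 2529
  {V, W}: total = 2726
  {W, X}: total = 3044
Best pair: {V, Y} with total 1515.

{V, Y}, total 1515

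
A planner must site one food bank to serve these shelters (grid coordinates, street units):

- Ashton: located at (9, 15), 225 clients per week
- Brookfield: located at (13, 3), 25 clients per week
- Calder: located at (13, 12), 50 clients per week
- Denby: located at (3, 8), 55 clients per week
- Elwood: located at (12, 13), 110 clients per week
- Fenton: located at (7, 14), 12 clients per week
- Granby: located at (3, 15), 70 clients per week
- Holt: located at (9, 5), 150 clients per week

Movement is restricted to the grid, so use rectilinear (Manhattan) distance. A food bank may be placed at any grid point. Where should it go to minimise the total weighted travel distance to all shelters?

Manhattan distance separates: Σwᵢ(|x−xᵢ|+|y−yᵢ|) = Σwᵢ|x−xᵢ| + Σwᵢ|y−yᵢ|, so x and y are optimised independently as 1-D weighted medians.
Total weight W = 697; half = 348.5.
x-coordinate, sorted with cumulative weight:
  x=3 (Denby, w=55) cum 55
  x=3 (Granby, w=70) cum 125
  x=7 (Fenton, w=12) cum 137
  x=9 (Ashton, w=225) cum 362  ← median
  x=9 (Holt, w=150) cum 512
  x=12 (Elwood, w=110) cum 622
  x=13 (Brookfield, w=25) cum 647
  x=13 (Calder, w=50) cum 697
⇒ x* = 9
y-coordinate, sorted with cumulative weight:
  y=3 (Brookfield, w=25) cum 25
  y=5 (Holt, w=150) cum 175
  y=8 (Denby, w=55) cum 230
  y=12 (Calder, w=50) cum 280
  y=13 (Elwood, w=110) cum 390  ← median
  y=14 (Fenton, w=12) cum 402
  y=15 (Ashton, w=225) cum 627
  y=15 (Granby, w=70) cum 697
⇒ y* = 13

(9, 13)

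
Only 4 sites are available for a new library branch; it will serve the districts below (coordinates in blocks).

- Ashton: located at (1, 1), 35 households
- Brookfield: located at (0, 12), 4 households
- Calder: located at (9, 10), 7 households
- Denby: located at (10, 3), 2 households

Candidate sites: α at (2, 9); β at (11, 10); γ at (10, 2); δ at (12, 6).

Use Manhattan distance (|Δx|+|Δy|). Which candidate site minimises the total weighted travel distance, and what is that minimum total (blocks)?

Total weighted distance at each candidate:
  α (2, 9): total = 419
  β (11, 10): total = 747
  γ (10, 2): total = 495
  δ (12, 6): total = 691
Minimum is at α with total 419 blocks.

α, total 419 blocks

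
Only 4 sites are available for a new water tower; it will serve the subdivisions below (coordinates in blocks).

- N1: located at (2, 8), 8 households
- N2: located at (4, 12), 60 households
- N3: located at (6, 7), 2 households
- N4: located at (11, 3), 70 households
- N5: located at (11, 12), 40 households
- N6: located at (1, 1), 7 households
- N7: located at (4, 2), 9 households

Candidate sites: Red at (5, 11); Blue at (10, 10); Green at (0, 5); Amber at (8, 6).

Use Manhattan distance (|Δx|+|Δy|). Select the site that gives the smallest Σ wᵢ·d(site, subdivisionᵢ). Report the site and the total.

Blue, total 1506 blocks

Total weighted distance at each candidate:
  Red (5, 11): total = 1626
  Blue (10, 10): total = 1506
  Green (0, 5): total = 2444
  Amber (8, 6): total = 1606
Minimum is at Blue with total 1506 blocks.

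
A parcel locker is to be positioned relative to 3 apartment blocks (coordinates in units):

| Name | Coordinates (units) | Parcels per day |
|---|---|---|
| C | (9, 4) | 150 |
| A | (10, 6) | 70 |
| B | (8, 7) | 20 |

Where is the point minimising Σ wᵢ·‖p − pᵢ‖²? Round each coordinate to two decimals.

The minimiser of Σwᵢ‖p−pᵢ‖² is the weighted centroid p* = (Σwᵢpᵢ)/(Σwᵢ).
Σwᵢ = 240.
Σwᵢxᵢ = 150·9 + 70·10 + 20·8 = 2210.
Σwᵢyᵢ = 150·4 + 70·6 + 20·7 = 1160.
x* = 2210/240 = 9.21, y* = 1160/240 = 4.83.

(9.21, 4.83)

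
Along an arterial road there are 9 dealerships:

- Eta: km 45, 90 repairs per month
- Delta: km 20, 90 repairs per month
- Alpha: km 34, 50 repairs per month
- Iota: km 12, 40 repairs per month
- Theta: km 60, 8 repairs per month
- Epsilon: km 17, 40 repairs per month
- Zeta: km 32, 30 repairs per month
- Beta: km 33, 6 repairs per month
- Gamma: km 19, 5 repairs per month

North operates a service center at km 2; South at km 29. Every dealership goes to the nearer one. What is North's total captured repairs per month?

40

The indifferent point is the midpoint (2+29)/2 = 15.5; dealerships left of it (closer to North at 2) go to North, those right go to South.
  Iota at 12 (w=40) → North
  Epsilon at 17 (w=40) → South
  Gamma at 19 (w=5) → South
  Delta at 20 (w=90) → South
  Zeta at 32 (w=30) → South
  Beta at 33 (w=6) → South
  Alpha at 34 (w=50) → South
  Eta at 45 (w=90) → South
  Theta at 60 (w=8) → South
North captures 40; South captures 319.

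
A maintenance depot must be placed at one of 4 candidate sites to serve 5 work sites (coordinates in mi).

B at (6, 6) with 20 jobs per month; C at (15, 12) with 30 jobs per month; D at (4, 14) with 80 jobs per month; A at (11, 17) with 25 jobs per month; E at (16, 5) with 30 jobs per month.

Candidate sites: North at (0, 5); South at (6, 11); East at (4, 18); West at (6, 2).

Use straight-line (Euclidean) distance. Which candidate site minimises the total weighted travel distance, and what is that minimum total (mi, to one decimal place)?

Total weighted distance at each candidate:
  North (0, 5): total = 2293.1
  South (6, 11): total = 1205.2
  East (4, 18): total = 1646.7
  West (6, 2): total = 2165.3
Minimum is at South with total 1205.2 mi.

South, total 1205.2 mi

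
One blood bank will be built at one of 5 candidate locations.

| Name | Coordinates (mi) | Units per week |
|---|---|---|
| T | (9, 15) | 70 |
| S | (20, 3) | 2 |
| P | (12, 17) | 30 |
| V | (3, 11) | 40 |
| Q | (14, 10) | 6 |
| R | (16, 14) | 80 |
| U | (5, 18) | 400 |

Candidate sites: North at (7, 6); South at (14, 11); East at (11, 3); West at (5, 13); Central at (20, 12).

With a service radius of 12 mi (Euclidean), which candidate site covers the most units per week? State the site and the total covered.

Coverage radius r = 12 mi; a point is covered iff (Δx)²+(Δy)² ≤ 12² = 144.
  North (7, 6): covers {T, V, Q} → 116
  South (14, 11): covers {T, S, P, V, Q, R, U} → 628
  East (11, 3): covers {S, V, Q} → 48
  West (5, 13): covers {T, P, V, Q, R, U} → 626
  Central (20, 12): covers {T, S, P, Q, R} → 188
Maximum coverage at South: 628 units per week.

South, covering 628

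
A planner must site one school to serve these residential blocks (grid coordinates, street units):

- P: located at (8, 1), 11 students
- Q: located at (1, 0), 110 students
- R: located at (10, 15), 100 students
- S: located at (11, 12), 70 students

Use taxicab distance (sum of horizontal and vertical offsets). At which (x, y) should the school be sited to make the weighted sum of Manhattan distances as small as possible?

(10, 12)

Manhattan distance separates: Σwᵢ(|x−xᵢ|+|y−yᵢ|) = Σwᵢ|x−xᵢ| + Σwᵢ|y−yᵢ|, so x and y are optimised independently as 1-D weighted medians.
Total weight W = 291; half = 145.5.
x-coordinate, sorted with cumulative weight:
  x=1 (Q, w=110) cum 110
  x=8 (P, w=11) cum 121
  x=10 (R, w=100) cum 221  ← median
  x=11 (S, w=70) cum 291
⇒ x* = 10
y-coordinate, sorted with cumulative weight:
  y=0 (Q, w=110) cum 110
  y=1 (P, w=11) cum 121
  y=12 (S, w=70) cum 191  ← median
  y=15 (R, w=100) cum 291
⇒ y* = 12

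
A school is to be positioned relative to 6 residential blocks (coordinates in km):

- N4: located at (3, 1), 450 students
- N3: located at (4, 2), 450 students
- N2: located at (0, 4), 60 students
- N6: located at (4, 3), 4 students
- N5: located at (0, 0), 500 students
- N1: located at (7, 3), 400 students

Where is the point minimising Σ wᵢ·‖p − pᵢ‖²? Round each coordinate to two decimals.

(3.20, 1.50)

The minimiser of Σwᵢ‖p−pᵢ‖² is the weighted centroid p* = (Σwᵢpᵢ)/(Σwᵢ).
Σwᵢ = 1864.
Σwᵢxᵢ = 450·3 + 450·4 + 60·0 + 4·4 + 500·0 + 400·7 = 5966.
Σwᵢyᵢ = 450·1 + 450·2 + 60·4 + 4·3 + 500·0 + 400·3 = 2802.
x* = 5966/1864 = 3.20, y* = 2802/1864 = 1.50.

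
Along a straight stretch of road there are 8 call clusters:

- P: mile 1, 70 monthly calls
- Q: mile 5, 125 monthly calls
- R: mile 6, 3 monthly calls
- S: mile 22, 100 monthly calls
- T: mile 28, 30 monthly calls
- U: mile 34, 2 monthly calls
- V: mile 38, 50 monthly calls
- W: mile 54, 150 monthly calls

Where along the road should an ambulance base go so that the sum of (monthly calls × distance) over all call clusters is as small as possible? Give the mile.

x = 22

For a sum of weighted absolute distances on a line, the optimum is the weighted median (not the mean). Total weight W = 530; half-weight = 265.
Sort by position and accumulate weight:
  mile 1 (P, w=70) → cum 70
  mile 5 (Q, w=125) → cum 195
  mile 6 (R, w=3) → cum 198
  mile 22 (S, w=100) → cum 298  ≥ 265 → median here
  mile 28 (T, w=30) → cum 328
  mile 34 (U, w=2) → cum 330
  mile 38 (V, w=50) → cum 380
  mile 54 (W, w=150) → cum 530
Optimal location: mile 22.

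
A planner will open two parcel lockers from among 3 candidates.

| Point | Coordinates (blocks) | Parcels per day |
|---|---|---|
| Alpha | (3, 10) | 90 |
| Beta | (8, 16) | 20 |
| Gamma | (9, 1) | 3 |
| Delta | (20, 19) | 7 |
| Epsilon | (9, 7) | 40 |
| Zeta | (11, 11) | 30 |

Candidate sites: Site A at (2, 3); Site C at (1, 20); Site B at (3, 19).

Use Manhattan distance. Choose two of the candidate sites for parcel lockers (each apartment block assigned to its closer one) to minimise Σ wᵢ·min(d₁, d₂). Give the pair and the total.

{Site A, Site B}, total 1946

Evaluate every pair (each demand assigned to the nearer of the two):
  {Site A, Site B}: total = 1946
  {Site A, Site C}: total = 2057
  {Site C, Site B}: total = 2361
Best pair: {Site A, Site B} with total 1946.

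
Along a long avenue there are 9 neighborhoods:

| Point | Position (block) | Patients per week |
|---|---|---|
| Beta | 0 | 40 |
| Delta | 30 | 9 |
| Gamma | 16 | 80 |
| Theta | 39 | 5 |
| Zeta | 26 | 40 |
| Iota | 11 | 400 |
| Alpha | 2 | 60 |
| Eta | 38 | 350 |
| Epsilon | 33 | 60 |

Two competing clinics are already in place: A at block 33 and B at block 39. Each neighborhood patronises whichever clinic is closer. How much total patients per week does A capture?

The indifferent point is the midpoint (33+39)/2 = 36; neighborhoods left of it (closer to A at 33) go to A, those right go to B.
  Beta at 0 (w=40) → A
  Alpha at 2 (w=60) → A
  Iota at 11 (w=400) → A
  Gamma at 16 (w=80) → A
  Zeta at 26 (w=40) → A
  Delta at 30 (w=9) → A
  Epsilon at 33 (w=60) → A
  Eta at 38 (w=350) → B
  Theta at 39 (w=5) → B
A captures 689; B captures 355.

689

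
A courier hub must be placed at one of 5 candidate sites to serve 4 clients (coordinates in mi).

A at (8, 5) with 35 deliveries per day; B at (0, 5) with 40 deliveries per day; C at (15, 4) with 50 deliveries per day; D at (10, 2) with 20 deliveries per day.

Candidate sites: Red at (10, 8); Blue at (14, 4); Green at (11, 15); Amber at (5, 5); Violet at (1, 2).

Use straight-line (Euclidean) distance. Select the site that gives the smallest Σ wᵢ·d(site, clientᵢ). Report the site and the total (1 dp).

Blue, total 913.8 mi

Total weighted distance at each candidate:
  Red (10, 8): total = 984.0
  Blue (14, 4): total = 913.8
  Green (11, 15): total = 1806.1
  Amber (5, 5): total = 924.1
  Violet (1, 2): total = 1280.1
Minimum is at Blue with total 913.8 mi.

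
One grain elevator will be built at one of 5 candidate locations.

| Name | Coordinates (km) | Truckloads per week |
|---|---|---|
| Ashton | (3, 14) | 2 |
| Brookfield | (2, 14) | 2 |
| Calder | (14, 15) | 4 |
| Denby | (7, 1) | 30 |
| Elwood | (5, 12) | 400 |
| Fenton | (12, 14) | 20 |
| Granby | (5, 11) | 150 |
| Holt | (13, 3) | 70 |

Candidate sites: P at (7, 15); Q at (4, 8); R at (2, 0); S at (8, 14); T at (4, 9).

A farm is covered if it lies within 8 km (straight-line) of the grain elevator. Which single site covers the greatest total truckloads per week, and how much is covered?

Coverage radius r = 8 km; a point is covered iff (Δx)²+(Δy)² ≤ 8² = 64.
  P (7, 15): covers {Ashton, Brookfield, Calder, Elwood, Fenton, Granby} → 578
  Q (4, 8): covers {Ashton, Brookfield, Denby, Elwood, Granby} → 584
  R (2, 0): covers {Denby} → 30
  S (8, 14): covers {Ashton, Brookfield, Calder, Elwood, Fenton, Granby} → 578
  T (4, 9): covers {Ashton, Brookfield, Elwood, Granby} → 554
Maximum coverage at Q: 584 truckloads per week.

Q, covering 584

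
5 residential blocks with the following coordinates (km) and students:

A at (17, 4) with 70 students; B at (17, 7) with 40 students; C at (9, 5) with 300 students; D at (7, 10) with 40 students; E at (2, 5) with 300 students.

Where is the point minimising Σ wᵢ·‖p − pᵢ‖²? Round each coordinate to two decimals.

(7.27, 5.28)

The minimiser of Σwᵢ‖p−pᵢ‖² is the weighted centroid p* = (Σwᵢpᵢ)/(Σwᵢ).
Σwᵢ = 750.
Σwᵢxᵢ = 70·17 + 40·17 + 300·9 + 40·7 + 300·2 = 5450.
Σwᵢyᵢ = 70·4 + 40·7 + 300·5 + 40·10 + 300·5 = 3960.
x* = 5450/750 = 7.27, y* = 3960/750 = 5.28.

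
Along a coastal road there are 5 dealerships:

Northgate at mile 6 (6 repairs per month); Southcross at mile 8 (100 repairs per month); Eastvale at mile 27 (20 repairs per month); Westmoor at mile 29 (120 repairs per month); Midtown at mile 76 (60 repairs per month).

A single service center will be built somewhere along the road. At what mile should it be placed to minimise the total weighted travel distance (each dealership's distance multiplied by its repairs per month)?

x = 29

For a sum of weighted absolute distances on a line, the optimum is the weighted median (not the mean). Total weight W = 306; half-weight = 153.
Sort by position and accumulate weight:
  mile 6 (Northgate, w=6) → cum 6
  mile 8 (Southcross, w=100) → cum 106
  mile 27 (Eastvale, w=20) → cum 126
  mile 29 (Westmoor, w=120) → cum 246  ≥ 153 → median here
  mile 76 (Midtown, w=60) → cum 306
Optimal location: mile 29.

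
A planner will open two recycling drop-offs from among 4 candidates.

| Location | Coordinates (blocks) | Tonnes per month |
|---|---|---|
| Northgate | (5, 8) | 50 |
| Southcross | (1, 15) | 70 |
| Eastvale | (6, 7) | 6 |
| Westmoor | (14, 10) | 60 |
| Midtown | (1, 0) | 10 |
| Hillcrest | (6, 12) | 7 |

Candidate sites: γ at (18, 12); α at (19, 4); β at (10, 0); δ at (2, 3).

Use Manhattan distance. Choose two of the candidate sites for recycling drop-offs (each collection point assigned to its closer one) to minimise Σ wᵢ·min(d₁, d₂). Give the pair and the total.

Evaluate every pair (each demand assigned to the nearer of the two):
  {γ, δ}: total = 1842
  {α, δ}: total = 2149
  {β, δ}: total = 2329
  {γ, β}: total = 2650
  {γ, α}: total = 3010
  {α, β}: total = 3258
Best pair: {γ, δ} with total 1842.

{γ, δ}, total 1842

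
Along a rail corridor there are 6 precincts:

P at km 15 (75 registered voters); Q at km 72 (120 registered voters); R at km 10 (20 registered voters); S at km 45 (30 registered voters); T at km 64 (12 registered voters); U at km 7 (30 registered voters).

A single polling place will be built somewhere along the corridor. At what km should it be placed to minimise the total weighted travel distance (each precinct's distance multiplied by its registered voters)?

For a sum of weighted absolute distances on a line, the optimum is the weighted median (not the mean). Total weight W = 287; half-weight = 143.5.
Sort by position and accumulate weight:
  km 7 (U, w=30) → cum 30
  km 10 (R, w=20) → cum 50
  km 15 (P, w=75) → cum 125
  km 45 (S, w=30) → cum 155  ≥ 143.5 → median here
  km 64 (T, w=12) → cum 167
  km 72 (Q, w=120) → cum 287
Optimal location: km 45.

x = 45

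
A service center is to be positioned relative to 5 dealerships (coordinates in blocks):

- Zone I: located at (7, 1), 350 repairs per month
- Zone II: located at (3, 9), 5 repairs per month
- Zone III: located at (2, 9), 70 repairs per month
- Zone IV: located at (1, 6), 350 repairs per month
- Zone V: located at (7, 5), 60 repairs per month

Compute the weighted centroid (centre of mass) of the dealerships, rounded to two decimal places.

The minimiser of Σwᵢ‖p−pᵢ‖² is the weighted centroid p* = (Σwᵢpᵢ)/(Σwᵢ).
Σwᵢ = 835.
Σwᵢxᵢ = 350·7 + 5·3 + 70·2 + 350·1 + 60·7 = 3375.
Σwᵢyᵢ = 350·1 + 5·9 + 70·9 + 350·6 + 60·5 = 3425.
x* = 3375/835 = 4.04, y* = 3425/835 = 4.10.

(4.04, 4.10)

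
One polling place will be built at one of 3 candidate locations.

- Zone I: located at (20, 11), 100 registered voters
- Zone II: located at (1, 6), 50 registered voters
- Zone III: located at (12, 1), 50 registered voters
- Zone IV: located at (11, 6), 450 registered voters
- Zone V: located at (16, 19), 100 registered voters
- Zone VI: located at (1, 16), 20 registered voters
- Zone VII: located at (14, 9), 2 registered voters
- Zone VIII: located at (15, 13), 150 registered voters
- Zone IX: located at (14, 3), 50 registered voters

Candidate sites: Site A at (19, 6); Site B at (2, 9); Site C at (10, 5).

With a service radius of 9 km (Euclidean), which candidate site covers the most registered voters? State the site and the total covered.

Coverage radius r = 9 km; a point is covered iff (Δx)²+(Δy)² ≤ 9² = 81.
  Site A (19, 6): covers {Zone I, Zone III, Zone IV, Zone VII, Zone VIII, Zone IX} → 802
  Site B (2, 9): covers {Zone II, Zone VI} → 70
  Site C (10, 5): covers {Zone III, Zone IV, Zone VII, Zone IX} → 552
Maximum coverage at Site A: 802 registered voters.

Site A, covering 802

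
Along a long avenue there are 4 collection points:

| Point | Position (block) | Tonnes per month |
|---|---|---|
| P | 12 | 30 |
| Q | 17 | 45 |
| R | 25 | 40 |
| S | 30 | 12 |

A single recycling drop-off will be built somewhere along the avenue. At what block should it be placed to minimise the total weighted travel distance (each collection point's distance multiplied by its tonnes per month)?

For a sum of weighted absolute distances on a line, the optimum is the weighted median (not the mean). Total weight W = 127; half-weight = 63.5.
Sort by position and accumulate weight:
  block 12 (P, w=30) → cum 30
  block 17 (Q, w=45) → cum 75  ≥ 63.5 → median here
  block 25 (R, w=40) → cum 115
  block 30 (S, w=12) → cum 127
Optimal location: block 17.

x = 17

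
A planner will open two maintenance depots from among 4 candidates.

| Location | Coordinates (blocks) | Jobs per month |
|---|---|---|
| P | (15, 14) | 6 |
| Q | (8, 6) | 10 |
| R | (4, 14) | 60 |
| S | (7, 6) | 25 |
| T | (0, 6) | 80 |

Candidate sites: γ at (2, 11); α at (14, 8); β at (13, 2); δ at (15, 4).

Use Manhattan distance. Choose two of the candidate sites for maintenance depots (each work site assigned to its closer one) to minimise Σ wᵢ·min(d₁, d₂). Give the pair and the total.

Evaluate every pair (each demand assigned to the nearer of the two):
  {γ, α}: total = 1207
  {γ, δ}: total = 1260
  {γ, β}: total = 1284
  {α, β}: total = 2587
  {α, δ}: total = 2587
  {β, δ}: total = 3020
Best pair: {γ, α} with total 1207.

{γ, α}, total 1207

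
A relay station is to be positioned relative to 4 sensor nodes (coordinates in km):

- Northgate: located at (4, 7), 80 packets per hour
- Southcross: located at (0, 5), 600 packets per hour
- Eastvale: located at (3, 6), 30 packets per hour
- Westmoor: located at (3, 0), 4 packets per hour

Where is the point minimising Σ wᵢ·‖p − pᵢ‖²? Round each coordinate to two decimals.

(0.59, 5.24)

The minimiser of Σwᵢ‖p−pᵢ‖² is the weighted centroid p* = (Σwᵢpᵢ)/(Σwᵢ).
Σwᵢ = 714.
Σwᵢxᵢ = 80·4 + 600·0 + 30·3 + 4·3 = 422.
Σwᵢyᵢ = 80·7 + 600·5 + 30·6 + 4·0 = 3740.
x* = 422/714 = 0.59, y* = 3740/714 = 5.24.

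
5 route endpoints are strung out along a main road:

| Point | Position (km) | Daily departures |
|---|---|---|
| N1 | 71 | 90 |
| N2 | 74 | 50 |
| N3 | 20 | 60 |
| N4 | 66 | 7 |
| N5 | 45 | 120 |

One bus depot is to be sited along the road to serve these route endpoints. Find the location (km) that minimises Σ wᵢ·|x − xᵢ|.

x = 45

For a sum of weighted absolute distances on a line, the optimum is the weighted median (not the mean). Total weight W = 327; half-weight = 163.5.
Sort by position and accumulate weight:
  km 20 (N3, w=60) → cum 60
  km 45 (N5, w=120) → cum 180  ≥ 163.5 → median here
  km 66 (N4, w=7) → cum 187
  km 71 (N1, w=90) → cum 277
  km 74 (N2, w=50) → cum 327
Optimal location: km 45.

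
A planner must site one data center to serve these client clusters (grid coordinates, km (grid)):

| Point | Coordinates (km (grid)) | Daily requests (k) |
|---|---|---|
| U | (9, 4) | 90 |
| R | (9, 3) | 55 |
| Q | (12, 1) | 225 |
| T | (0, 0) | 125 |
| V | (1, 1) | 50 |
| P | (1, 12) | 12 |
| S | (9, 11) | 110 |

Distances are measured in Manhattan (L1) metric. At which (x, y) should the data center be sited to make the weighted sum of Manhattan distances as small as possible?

(9, 1)

Manhattan distance separates: Σwᵢ(|x−xᵢ|+|y−yᵢ|) = Σwᵢ|x−xᵢ| + Σwᵢ|y−yᵢ|, so x and y are optimised independently as 1-D weighted medians.
Total weight W = 667; half = 333.5.
x-coordinate, sorted with cumulative weight:
  x=0 (T, w=125) cum 125
  x=1 (V, w=50) cum 175
  x=1 (P, w=12) cum 187
  x=9 (U, w=90) cum 277
  x=9 (R, w=55) cum 332
  x=9 (S, w=110) cum 442  ← median
  x=12 (Q, w=225) cum 667
⇒ x* = 9
y-coordinate, sorted with cumulative weight:
  y=0 (T, w=125) cum 125
  y=1 (Q, w=225) cum 350  ← median
  y=1 (V, w=50) cum 400
  y=3 (R, w=55) cum 455
  y=4 (U, w=90) cum 545
  y=11 (S, w=110) cum 655
  y=12 (P, w=12) cum 667
⇒ y* = 1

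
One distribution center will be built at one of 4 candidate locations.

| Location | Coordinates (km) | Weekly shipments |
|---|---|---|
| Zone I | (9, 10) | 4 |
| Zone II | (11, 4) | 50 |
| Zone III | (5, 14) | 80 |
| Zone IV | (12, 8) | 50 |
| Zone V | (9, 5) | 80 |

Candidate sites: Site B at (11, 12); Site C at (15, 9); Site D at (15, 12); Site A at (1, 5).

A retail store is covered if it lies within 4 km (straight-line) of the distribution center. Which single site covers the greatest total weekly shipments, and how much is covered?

Coverage radius r = 4 km; a point is covered iff (Δx)²+(Δy)² ≤ 4² = 16.
  Site B (11, 12): covers {Zone I} → 4
  Site C (15, 9): covers {Zone IV} → 50
  Site D (15, 12): covers {none} → 0
  Site A (1, 5): covers {none} → 0
Maximum coverage at Site C: 50 weekly shipments.

Site C, covering 50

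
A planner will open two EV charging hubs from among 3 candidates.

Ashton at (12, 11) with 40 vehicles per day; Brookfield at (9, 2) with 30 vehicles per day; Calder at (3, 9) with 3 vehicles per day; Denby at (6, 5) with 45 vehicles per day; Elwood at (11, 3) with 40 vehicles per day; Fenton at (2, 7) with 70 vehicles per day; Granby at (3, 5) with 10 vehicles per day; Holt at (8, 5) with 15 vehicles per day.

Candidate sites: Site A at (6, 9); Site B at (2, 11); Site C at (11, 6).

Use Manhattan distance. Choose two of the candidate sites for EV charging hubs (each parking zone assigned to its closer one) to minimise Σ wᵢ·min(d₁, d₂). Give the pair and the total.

Evaluate every pair (each demand assigned to the nearer of the two):
  {Site B, Site C}: total = 1229
  {Site A, Site C}: total = 1279
  {Site A, Site B}: total = 1689
Best pair: {Site B, Site C} with total 1229.

{Site B, Site C}, total 1229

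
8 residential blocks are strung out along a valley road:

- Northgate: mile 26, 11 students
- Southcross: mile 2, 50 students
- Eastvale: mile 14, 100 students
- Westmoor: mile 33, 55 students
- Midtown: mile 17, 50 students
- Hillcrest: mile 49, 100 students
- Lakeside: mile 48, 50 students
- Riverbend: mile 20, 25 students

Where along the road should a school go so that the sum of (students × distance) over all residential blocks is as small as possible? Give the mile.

For a sum of weighted absolute distances on a line, the optimum is the weighted median (not the mean). Total weight W = 441; half-weight = 220.5.
Sort by position and accumulate weight:
  mile 2 (Southcross, w=50) → cum 50
  mile 14 (Eastvale, w=100) → cum 150
  mile 17 (Midtown, w=50) → cum 200
  mile 20 (Riverbend, w=25) → cum 225  ≥ 220.5 → median here
  mile 26 (Northgate, w=11) → cum 236
  mile 33 (Westmoor, w=55) → cum 291
  mile 48 (Lakeside, w=50) → cum 341
  mile 49 (Hillcrest, w=100) → cum 441
Optimal location: mile 20.

x = 20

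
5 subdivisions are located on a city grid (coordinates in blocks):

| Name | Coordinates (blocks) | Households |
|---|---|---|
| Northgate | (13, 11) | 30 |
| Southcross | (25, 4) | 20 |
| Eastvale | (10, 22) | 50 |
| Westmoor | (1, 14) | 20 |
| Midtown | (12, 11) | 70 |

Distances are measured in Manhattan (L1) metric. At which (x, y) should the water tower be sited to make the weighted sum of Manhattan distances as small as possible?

Manhattan distance separates: Σwᵢ(|x−xᵢ|+|y−yᵢ|) = Σwᵢ|x−xᵢ| + Σwᵢ|y−yᵢ|, so x and y are optimised independently as 1-D weighted medians.
Total weight W = 190; half = 95.
x-coordinate, sorted with cumulative weight:
  x=1 (Westmoor, w=20) cum 20
  x=10 (Eastvale, w=50) cum 70
  x=12 (Midtown, w=70) cum 140  ← median
  x=13 (Northgate, w=30) cum 170
  x=25 (Southcross, w=20) cum 190
⇒ x* = 12
y-coordinate, sorted with cumulative weight:
  y=4 (Southcross, w=20) cum 20
  y=11 (Northgate, w=30) cum 50
  y=11 (Midtown, w=70) cum 120  ← median
  y=14 (Westmoor, w=20) cum 140
  y=22 (Eastvale, w=50) cum 190
⇒ y* = 11

(12, 11)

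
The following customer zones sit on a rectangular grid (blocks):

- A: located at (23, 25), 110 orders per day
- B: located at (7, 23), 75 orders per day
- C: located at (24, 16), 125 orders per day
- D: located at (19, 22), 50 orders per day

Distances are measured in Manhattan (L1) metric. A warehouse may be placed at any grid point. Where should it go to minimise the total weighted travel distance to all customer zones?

(23, 23)

Manhattan distance separates: Σwᵢ(|x−xᵢ|+|y−yᵢ|) = Σwᵢ|x−xᵢ| + Σwᵢ|y−yᵢ|, so x and y are optimised independently as 1-D weighted medians.
Total weight W = 360; half = 180.
x-coordinate, sorted with cumulative weight:
  x=7 (B, w=75) cum 75
  x=19 (D, w=50) cum 125
  x=23 (A, w=110) cum 235  ← median
  x=24 (C, w=125) cum 360
⇒ x* = 23
y-coordinate, sorted with cumulative weight:
  y=16 (C, w=125) cum 125
  y=22 (D, w=50) cum 175
  y=23 (B, w=75) cum 250  ← median
  y=25 (A, w=110) cum 360
⇒ y* = 23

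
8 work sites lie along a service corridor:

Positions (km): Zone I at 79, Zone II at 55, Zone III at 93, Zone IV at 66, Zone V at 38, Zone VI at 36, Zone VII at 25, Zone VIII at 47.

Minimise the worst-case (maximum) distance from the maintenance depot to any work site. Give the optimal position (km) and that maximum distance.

location 59, max distance 34

The 1-center on a line is the midpoint of the two extreme points: leftmost at 25, rightmost at 93.
Optimal location = (25 + 93)/2 = 59; maximum distance = (93 − 25)/2 = 34.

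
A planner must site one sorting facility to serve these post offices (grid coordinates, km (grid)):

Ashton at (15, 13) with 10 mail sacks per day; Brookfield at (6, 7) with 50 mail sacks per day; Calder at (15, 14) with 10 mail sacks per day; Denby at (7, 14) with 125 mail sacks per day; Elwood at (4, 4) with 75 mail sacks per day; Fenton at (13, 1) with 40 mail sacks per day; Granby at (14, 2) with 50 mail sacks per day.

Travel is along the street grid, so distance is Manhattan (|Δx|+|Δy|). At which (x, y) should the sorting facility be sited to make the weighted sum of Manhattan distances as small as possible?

(7, 7)

Manhattan distance separates: Σwᵢ(|x−xᵢ|+|y−yᵢ|) = Σwᵢ|x−xᵢ| + Σwᵢ|y−yᵢ|, so x and y are optimised independently as 1-D weighted medians.
Total weight W = 360; half = 180.
x-coordinate, sorted with cumulative weight:
  x=4 (Elwood, w=75) cum 75
  x=6 (Brookfield, w=50) cum 125
  x=7 (Denby, w=125) cum 250  ← median
  x=13 (Fenton, w=40) cum 290
  x=14 (Granby, w=50) cum 340
  x=15 (Ashton, w=10) cum 350
  x=15 (Calder, w=10) cum 360
⇒ x* = 7
y-coordinate, sorted with cumulative weight:
  y=1 (Fenton, w=40) cum 40
  y=2 (Granby, w=50) cum 90
  y=4 (Elwood, w=75) cum 165
  y=7 (Brookfield, w=50) cum 215  ← median
  y=13 (Ashton, w=10) cum 225
  y=14 (Calder, w=10) cum 235
  y=14 (Denby, w=125) cum 360
⇒ y* = 7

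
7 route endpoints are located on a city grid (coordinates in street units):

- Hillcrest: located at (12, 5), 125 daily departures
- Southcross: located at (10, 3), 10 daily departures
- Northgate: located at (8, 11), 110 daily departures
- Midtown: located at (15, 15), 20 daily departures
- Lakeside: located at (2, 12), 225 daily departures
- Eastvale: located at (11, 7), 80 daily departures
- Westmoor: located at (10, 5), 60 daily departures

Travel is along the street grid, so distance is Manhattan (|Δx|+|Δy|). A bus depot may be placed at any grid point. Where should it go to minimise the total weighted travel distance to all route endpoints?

(8, 11)

Manhattan distance separates: Σwᵢ(|x−xᵢ|+|y−yᵢ|) = Σwᵢ|x−xᵢ| + Σwᵢ|y−yᵢ|, so x and y are optimised independently as 1-D weighted medians.
Total weight W = 630; half = 315.
x-coordinate, sorted with cumulative weight:
  x=2 (Lakeside, w=225) cum 225
  x=8 (Northgate, w=110) cum 335  ← median
  x=10 (Southcross, w=10) cum 345
  x=10 (Westmoor, w=60) cum 405
  x=11 (Eastvale, w=80) cum 485
  x=12 (Hillcrest, w=125) cum 610
  x=15 (Midtown, w=20) cum 630
⇒ x* = 8
y-coordinate, sorted with cumulative weight:
  y=3 (Southcross, w=10) cum 10
  y=5 (Hillcrest, w=125) cum 135
  y=5 (Westmoor, w=60) cum 195
  y=7 (Eastvale, w=80) cum 275
  y=11 (Northgate, w=110) cum 385  ← median
  y=12 (Lakeside, w=225) cum 610
  y=15 (Midtown, w=20) cum 630
⇒ y* = 11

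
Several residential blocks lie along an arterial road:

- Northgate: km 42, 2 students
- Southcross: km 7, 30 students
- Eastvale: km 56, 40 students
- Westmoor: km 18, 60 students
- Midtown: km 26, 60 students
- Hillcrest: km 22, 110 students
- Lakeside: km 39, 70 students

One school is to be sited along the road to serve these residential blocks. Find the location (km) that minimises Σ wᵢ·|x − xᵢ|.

For a sum of weighted absolute distances on a line, the optimum is the weighted median (not the mean). Total weight W = 372; half-weight = 186.
Sort by position and accumulate weight:
  km 7 (Southcross, w=30) → cum 30
  km 18 (Westmoor, w=60) → cum 90
  km 22 (Hillcrest, w=110) → cum 200  ≥ 186 → median here
  km 26 (Midtown, w=60) → cum 260
  km 39 (Lakeside, w=70) → cum 330
  km 42 (Northgate, w=2) → cum 332
  km 56 (Eastvale, w=40) → cum 372
Optimal location: km 22.

x = 22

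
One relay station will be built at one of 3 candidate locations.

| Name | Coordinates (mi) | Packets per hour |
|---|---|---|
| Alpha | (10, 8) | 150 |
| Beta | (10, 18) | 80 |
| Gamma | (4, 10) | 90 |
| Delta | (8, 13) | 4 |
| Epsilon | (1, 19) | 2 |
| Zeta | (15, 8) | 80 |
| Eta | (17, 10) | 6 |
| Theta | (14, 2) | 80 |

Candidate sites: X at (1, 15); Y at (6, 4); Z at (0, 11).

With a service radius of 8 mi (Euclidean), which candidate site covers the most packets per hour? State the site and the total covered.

Coverage radius r = 8 mi; a point is covered iff (Δx)²+(Δy)² ≤ 8² = 64.
  X (1, 15): covers {Gamma, Delta, Epsilon} → 96
  Y (6, 4): covers {Alpha, Gamma} → 240
  Z (0, 11): covers {Gamma} → 90
Maximum coverage at Y: 240 packets per hour.

Y, covering 240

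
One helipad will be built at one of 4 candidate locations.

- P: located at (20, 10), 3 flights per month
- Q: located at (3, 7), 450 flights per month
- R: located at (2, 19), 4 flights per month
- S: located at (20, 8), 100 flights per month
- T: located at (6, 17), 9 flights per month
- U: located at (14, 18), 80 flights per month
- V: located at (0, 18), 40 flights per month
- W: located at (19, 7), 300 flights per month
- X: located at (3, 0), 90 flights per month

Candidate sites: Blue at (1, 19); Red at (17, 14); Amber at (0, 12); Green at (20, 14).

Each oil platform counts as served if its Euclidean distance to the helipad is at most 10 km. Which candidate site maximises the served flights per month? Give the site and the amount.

Amber, covering 503

Coverage radius r = 10 km; a point is covered iff (Δx)²+(Δy)² ≤ 10² = 100.
  Blue (1, 19): covers {R, T, V} → 53
  Red (17, 14): covers {P, S, U, W} → 483
  Amber (0, 12): covers {Q, R, T, V} → 503
  Green (20, 14): covers {P, S, U, W} → 483
Maximum coverage at Amber: 503 flights per month.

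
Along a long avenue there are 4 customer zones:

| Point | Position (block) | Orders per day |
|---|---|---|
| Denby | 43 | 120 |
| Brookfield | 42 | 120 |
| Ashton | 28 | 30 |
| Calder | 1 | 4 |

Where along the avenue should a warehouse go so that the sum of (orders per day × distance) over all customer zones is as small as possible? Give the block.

For a sum of weighted absolute distances on a line, the optimum is the weighted median (not the mean). Total weight W = 274; half-weight = 137.
Sort by position and accumulate weight:
  block 1 (Calder, w=4) → cum 4
  block 28 (Ashton, w=30) → cum 34
  block 42 (Brookfield, w=120) → cum 154  ≥ 137 → median here
  block 43 (Denby, w=120) → cum 274
Optimal location: block 42.

x = 42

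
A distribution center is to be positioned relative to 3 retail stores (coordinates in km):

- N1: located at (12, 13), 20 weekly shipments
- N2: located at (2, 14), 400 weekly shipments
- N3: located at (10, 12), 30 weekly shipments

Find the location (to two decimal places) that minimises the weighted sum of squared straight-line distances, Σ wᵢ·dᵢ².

(2.98, 13.82)

The minimiser of Σwᵢ‖p−pᵢ‖² is the weighted centroid p* = (Σwᵢpᵢ)/(Σwᵢ).
Σwᵢ = 450.
Σwᵢxᵢ = 20·12 + 400·2 + 30·10 = 1340.
Σwᵢyᵢ = 20·13 + 400·14 + 30·12 = 6220.
x* = 1340/450 = 2.98, y* = 6220/450 = 13.82.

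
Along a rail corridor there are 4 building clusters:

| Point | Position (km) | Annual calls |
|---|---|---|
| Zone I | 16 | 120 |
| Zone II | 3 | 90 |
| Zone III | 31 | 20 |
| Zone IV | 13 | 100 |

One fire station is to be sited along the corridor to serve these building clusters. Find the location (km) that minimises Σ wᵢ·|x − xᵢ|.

For a sum of weighted absolute distances on a line, the optimum is the weighted median (not the mean). Total weight W = 330; half-weight = 165.
Sort by position and accumulate weight:
  km 3 (Zone II, w=90) → cum 90
  km 13 (Zone IV, w=100) → cum 190  ≥ 165 → median here
  km 16 (Zone I, w=120) → cum 310
  km 31 (Zone III, w=20) → cum 330
Optimal location: km 13.

x = 13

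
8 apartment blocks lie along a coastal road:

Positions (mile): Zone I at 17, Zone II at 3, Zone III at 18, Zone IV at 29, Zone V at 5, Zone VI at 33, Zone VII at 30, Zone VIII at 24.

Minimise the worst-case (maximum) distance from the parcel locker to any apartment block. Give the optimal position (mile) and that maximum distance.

location 18, max distance 15

The 1-center on a line is the midpoint of the two extreme points: leftmost at 3, rightmost at 33.
Optimal location = (3 + 33)/2 = 18; maximum distance = (33 − 3)/2 = 15.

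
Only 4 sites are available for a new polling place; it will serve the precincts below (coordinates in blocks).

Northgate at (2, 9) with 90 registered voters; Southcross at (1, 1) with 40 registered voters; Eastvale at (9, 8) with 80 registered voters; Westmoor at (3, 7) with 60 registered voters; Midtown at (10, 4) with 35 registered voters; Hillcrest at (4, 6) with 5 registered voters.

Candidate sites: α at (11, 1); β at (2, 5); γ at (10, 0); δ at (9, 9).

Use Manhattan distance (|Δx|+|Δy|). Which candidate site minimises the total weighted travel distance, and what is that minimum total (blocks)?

Total weighted distance at each candidate:
  α (11, 1): total = 3690
  β (2, 5): total = 1870
  γ (10, 0): total = 3690
  δ (9, 9): total = 2080
Minimum is at β with total 1870 blocks.

β, total 1870 blocks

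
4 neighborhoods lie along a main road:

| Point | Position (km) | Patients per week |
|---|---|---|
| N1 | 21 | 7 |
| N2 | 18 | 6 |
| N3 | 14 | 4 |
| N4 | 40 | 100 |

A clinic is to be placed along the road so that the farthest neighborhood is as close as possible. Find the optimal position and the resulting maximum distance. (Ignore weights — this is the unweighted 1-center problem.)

location 27, max distance 13

The 1-center on a line is the midpoint of the two extreme points: leftmost at 14, rightmost at 40.
Optimal location = (14 + 40)/2 = 27; maximum distance = (40 − 14)/2 = 13.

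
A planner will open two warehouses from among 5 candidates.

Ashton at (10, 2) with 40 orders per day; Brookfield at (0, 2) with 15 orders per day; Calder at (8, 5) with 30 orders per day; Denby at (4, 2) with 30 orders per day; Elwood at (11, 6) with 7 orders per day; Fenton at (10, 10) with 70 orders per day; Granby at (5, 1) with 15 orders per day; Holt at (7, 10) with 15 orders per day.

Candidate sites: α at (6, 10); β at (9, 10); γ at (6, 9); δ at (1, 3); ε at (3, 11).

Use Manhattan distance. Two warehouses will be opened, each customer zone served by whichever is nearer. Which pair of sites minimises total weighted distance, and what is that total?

{β, δ}, total 922

Evaluate every pair (each demand assigned to the nearer of the two):
  {β, δ}: total = 922
  {α, δ}: total = 1208
  {γ, δ}: total = 1256
  {β, γ}: total = 1282
  {α, β}: total = 1327
  {β, ε}: total = 1342
  {α, γ}: total = 1571
  {δ, ε}: total = 1636
  {γ, ε}: total = 1641
  {α, ε}: total = 1678
Best pair: {β, δ} with total 922.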